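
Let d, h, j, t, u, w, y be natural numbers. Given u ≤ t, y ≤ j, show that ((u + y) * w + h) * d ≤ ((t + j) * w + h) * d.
u ≤ t and y ≤ j, therefore u + y ≤ t + j. Then (u + y) * w ≤ (t + j) * w. Then (u + y) * w + h ≤ (t + j) * w + h. Then ((u + y) * w + h) * d ≤ ((t + j) * w + h) * d.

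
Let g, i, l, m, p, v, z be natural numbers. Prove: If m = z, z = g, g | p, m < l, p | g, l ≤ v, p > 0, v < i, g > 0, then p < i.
g | p and p > 0, therefore g ≤ p. Because p | g and g > 0, p ≤ g. Since g ≤ p, g = p. z = g, so z = p. Because m = z and m < l, z < l. l ≤ v and v < i, hence l < i. Since z < l, z < i. Since z = p, p < i.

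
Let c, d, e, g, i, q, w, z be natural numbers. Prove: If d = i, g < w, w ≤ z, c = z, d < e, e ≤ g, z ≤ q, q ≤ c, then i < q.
c = z and q ≤ c, so q ≤ z. Since z ≤ q, z = q. e ≤ g and g < w, hence e < w. Because d < e, d < w. w ≤ z, so d < z. d = i, so i < z. z = q, so i < q.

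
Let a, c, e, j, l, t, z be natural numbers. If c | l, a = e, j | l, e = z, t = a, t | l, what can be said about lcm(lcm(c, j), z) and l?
lcm(lcm(c, j), z) | l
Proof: Because c | l and j | l, lcm(c, j) | l. t = a and a = e, so t = e. Since t | l, e | l. e = z, so z | l. From lcm(c, j) | l, lcm(lcm(c, j), z) | l.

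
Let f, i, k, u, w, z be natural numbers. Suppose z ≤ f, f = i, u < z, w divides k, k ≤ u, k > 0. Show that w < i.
Because w divides k and k > 0, w ≤ k. Because k ≤ u and u < z, k < z. From f = i and z ≤ f, z ≤ i. Since k < z, k < i. Since w ≤ k, w < i.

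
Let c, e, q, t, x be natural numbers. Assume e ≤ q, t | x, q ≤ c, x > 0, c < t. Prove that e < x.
From e ≤ q and q ≤ c, e ≤ c. c < t, so e < t. Since t | x and x > 0, t ≤ x. e < t, so e < x.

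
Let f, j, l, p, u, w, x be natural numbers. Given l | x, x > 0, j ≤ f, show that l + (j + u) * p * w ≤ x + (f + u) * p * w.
l | x and x > 0, therefore l ≤ x. j ≤ f, so j + u ≤ f + u. Then (j + u) * p ≤ (f + u) * p. Then (j + u) * p * w ≤ (f + u) * p * w. Because l ≤ x, l + (j + u) * p * w ≤ x + (f + u) * p * w.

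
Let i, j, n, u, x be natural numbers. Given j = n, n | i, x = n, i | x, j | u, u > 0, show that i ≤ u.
x = n and i | x, hence i | n. Since n | i, n = i. From j = n, j = i. j | u and u > 0, therefore j ≤ u. Since j = i, i ≤ u.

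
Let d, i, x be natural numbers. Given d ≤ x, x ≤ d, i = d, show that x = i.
Because d ≤ x and x ≤ d, d = x. From i = d, i = x. Then x = i.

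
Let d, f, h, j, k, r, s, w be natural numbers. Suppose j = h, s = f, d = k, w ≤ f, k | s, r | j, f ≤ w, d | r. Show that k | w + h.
Because f ≤ w and w ≤ f, f = w. s = f, so s = w. Since k | s, k | w. Since d = k and d | r, k | r. Because j = h and r | j, r | h. Since k | r, k | h. k | w, so k | w + h.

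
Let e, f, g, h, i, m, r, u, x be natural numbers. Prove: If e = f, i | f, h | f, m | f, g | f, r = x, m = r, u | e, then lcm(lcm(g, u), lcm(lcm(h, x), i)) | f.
Since e = f and u | e, u | f. Since g | f, lcm(g, u) | f. m = r and r = x, so m = x. From m | f, x | f. Since h | f, lcm(h, x) | f. i | f, so lcm(lcm(h, x), i) | f. Since lcm(g, u) | f, lcm(lcm(g, u), lcm(lcm(h, x), i)) | f.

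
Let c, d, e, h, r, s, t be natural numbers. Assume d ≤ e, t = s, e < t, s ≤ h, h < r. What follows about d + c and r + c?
d + c < r + c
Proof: Because t = s and e < t, e < s. s ≤ h, so e < h. Since h < r, e < r. Since d ≤ e, d < r. Then d + c < r + c.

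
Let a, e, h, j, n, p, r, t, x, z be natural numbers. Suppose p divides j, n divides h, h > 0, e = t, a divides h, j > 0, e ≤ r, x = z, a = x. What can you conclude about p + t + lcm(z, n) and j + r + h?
p + t + lcm(z, n) ≤ j + r + h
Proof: p divides j and j > 0, therefore p ≤ j. e = t and e ≤ r, hence t ≤ r. Since p ≤ j, p + t ≤ j + r. a = x and x = z, thus a = z. Since a divides h, z divides h. n divides h, so lcm(z, n) divides h. h > 0, so lcm(z, n) ≤ h. From p + t ≤ j + r, p + t + lcm(z, n) ≤ j + r + h.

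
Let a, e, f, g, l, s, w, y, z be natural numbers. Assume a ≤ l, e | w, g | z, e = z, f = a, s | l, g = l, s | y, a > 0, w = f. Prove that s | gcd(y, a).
g = l and g | z, hence l | z. w = f and f = a, thus w = a. Since e | w, e | a. From e = z, z | a. l | z, so l | a. Since a > 0, l ≤ a. From a ≤ l, l = a. From s | l, s | a. Since s | y, s | gcd(y, a).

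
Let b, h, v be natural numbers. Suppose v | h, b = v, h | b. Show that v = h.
Because b = v and h | b, h | v. Since v | h, h = v. Then v = h.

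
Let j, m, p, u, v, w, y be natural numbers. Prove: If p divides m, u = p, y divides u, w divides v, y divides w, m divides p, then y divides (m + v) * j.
p divides m and m divides p, thus p = m. u = p, so u = m. y divides u, so y divides m. From y divides w and w divides v, y divides v. Since y divides m, y divides m + v. Then y divides (m + v) * j.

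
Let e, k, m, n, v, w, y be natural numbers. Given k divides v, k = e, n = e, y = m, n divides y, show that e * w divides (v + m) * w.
k = e and k divides v, therefore e divides v. n = e and n divides y, hence e divides y. Since y = m, e divides m. Since e divides v, e divides v + m. Then e * w divides (v + m) * w.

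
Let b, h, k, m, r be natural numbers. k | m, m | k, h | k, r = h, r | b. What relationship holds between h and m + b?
h | m + b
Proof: From k | m and m | k, k = m. Since h | k, h | m. r = h and r | b, so h | b. Since h | m, h | m + b.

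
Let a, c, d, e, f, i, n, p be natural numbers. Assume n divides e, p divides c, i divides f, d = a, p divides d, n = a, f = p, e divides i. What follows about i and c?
i divides c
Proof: Because d = a and p divides d, p divides a. Since n = a and n divides e, a divides e. p divides a, so p divides e. e divides i, so p divides i. f = p and i divides f, therefore i divides p. Since p divides i, p = i. Since p divides c, i divides c.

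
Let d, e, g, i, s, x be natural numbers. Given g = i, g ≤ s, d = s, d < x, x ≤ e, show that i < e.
g = i and g ≤ s, thus i ≤ s. d = s and d < x, thus s < x. x ≤ e, so s < e. i ≤ s, so i < e.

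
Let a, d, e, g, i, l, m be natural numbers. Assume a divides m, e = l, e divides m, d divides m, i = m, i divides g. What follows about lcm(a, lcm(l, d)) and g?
lcm(a, lcm(l, d)) divides g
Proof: e = l and e divides m, so l divides m. From d divides m, lcm(l, d) divides m. a divides m, so lcm(a, lcm(l, d)) divides m. Because i = m and i divides g, m divides g. Since lcm(a, lcm(l, d)) divides m, lcm(a, lcm(l, d)) divides g.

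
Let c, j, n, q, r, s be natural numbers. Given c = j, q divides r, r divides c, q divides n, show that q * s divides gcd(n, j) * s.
Because q divides r and r divides c, q divides c. c = j, so q divides j. Since q divides n, q divides gcd(n, j). Then q * s divides gcd(n, j) * s.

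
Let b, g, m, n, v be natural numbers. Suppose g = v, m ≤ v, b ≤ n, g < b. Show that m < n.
g = v and g < b, thus v < b. m ≤ v, so m < b. b ≤ n, so m < n.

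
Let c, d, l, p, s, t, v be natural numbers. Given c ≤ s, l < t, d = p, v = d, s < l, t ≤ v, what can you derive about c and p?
c < p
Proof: From v = d and d = p, v = p. Since c ≤ s and s < l, c < l. From l < t and t ≤ v, l < v. c < l, so c < v. Since v = p, c < p.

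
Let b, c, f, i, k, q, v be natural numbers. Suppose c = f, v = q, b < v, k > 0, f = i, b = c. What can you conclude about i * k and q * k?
i * k < q * k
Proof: From c = f and f = i, c = i. v = q and b < v, therefore b < q. Since b = c, c < q. c = i, so i < q. Since k > 0, i * k < q * k.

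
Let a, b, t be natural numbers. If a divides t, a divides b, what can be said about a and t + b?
a divides t + b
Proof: Since a divides t and a divides b, by divisibility of sums, a divides t + b.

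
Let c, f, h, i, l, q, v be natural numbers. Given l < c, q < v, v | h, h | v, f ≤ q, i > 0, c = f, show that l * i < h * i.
From c = f and l < c, l < f. v | h and h | v, therefore v = h. Since f ≤ q and q < v, f < v. v = h, so f < h. Since l < f, l < h. i > 0, so l * i < h * i.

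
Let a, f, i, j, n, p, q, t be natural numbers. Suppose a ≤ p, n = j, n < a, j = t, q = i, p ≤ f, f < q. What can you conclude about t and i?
t < i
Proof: Since n = j and j = t, n = t. Because n < a and a ≤ p, n < p. n = t, so t < p. From q = i and f < q, f < i. Since p ≤ f, p < i. t < p, so t < i.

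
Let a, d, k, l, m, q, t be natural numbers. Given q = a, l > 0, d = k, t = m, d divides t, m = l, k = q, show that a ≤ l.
k = q and q = a, so k = a. From t = m and d divides t, d divides m. m = l, so d divides l. From l > 0, d ≤ l. Since d = k, k ≤ l. Because k = a, a ≤ l.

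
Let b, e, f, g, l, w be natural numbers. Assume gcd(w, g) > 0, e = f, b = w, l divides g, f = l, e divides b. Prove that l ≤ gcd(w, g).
e = f and e divides b, thus f divides b. b = w, so f divides w. Since f = l, l divides w. l divides g, so l divides gcd(w, g). Since gcd(w, g) > 0, l ≤ gcd(w, g).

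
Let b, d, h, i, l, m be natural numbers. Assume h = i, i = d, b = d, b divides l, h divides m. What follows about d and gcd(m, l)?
d divides gcd(m, l)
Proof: h = i and i = d, thus h = d. From h divides m, d divides m. b = d and b divides l, therefore d divides l. d divides m, so d divides gcd(m, l).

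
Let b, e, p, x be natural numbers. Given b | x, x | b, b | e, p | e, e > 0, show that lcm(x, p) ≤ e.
b | x and x | b, thus b = x. b | e, so x | e. Since p | e, lcm(x, p) | e. Since e > 0, lcm(x, p) ≤ e.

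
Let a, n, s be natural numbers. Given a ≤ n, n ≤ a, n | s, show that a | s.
From n ≤ a and a ≤ n, n = a. n | s, so a | s.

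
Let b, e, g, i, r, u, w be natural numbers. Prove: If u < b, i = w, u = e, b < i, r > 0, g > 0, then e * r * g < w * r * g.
Because u = e and u < b, e < b. i = w and b < i, therefore b < w. Because e < b, e < w. Using r > 0 and multiplying by a positive, e * r < w * r. Using g > 0, by multiplying by a positive, e * r * g < w * r * g.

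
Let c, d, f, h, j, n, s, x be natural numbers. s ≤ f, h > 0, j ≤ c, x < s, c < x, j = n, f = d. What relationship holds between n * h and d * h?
n * h < d * h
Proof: From j ≤ c and c < x, j < x. From j = n, n < x. Because x < s and s ≤ f, x < f. Since f = d, x < d. Since n < x, n < d. Since h > 0, by multiplying by a positive, n * h < d * h.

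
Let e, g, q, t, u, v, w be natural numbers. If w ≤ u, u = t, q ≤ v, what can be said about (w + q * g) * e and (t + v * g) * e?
(w + q * g) * e ≤ (t + v * g) * e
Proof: Since u = t and w ≤ u, w ≤ t. q ≤ v, thus q * g ≤ v * g. w ≤ t, so w + q * g ≤ t + v * g. Then (w + q * g) * e ≤ (t + v * g) * e.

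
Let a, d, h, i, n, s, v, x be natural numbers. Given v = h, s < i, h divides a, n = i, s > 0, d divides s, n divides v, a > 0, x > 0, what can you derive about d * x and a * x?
d * x < a * x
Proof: d divides s and s > 0, thus d ≤ s. Because s < i, d < i. n = i and n divides v, therefore i divides v. Since v = h, i divides h. Since h divides a, i divides a. a > 0, so i ≤ a. Since d < i, d < a. Since x > 0, by multiplying by a positive, d * x < a * x.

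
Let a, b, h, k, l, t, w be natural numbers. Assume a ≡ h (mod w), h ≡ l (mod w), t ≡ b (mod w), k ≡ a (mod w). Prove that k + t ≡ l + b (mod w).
k ≡ a (mod w) and a ≡ h (mod w), therefore k ≡ h (mod w). Since h ≡ l (mod w), k ≡ l (mod w). Since t ≡ b (mod w), k + t ≡ l + b (mod w).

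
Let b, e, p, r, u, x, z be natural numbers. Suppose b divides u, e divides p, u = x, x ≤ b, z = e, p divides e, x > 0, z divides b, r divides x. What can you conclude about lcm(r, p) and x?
lcm(r, p) divides x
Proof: u = x and b divides u, thus b divides x. From x > 0, b ≤ x. x ≤ b, so b = x. e divides p and p divides e, therefore e = p. z = e, so z = p. Since z divides b, p divides b. b = x, so p divides x. Since r divides x, lcm(r, p) divides x.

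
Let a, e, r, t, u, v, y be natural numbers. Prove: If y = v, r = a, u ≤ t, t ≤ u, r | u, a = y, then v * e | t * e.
a = y and y = v, therefore a = v. u ≤ t and t ≤ u, thus u = t. Since r | u, r | t. r = a, so a | t. Since a = v, v | t. Then v * e | t * e.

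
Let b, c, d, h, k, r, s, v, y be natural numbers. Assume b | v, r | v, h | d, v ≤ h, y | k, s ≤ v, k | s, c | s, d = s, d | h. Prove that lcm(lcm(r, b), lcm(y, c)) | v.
r | v and b | v, so lcm(r, b) | v. Because h | d and d | h, h = d. d = s, so h = s. Since v ≤ h, v ≤ s. Since s ≤ v, s = v. From y | k and k | s, y | s. Since c | s, lcm(y, c) | s. s = v, so lcm(y, c) | v. lcm(r, b) | v, so lcm(lcm(r, b), lcm(y, c)) | v.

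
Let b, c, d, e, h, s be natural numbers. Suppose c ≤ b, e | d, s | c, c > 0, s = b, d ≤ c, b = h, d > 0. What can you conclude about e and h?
e ≤ h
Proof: s = b and s | c, so b | c. Since c > 0, b ≤ c. c ≤ b, so c = b. b = h, so c = h. e | d and d > 0, so e ≤ d. d ≤ c, so e ≤ c. Because c = h, e ≤ h.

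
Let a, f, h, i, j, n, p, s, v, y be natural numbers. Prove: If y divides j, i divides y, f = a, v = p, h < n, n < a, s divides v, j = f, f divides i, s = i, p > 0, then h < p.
Because j = f and y divides j, y divides f. Since i divides y, i divides f. Since f divides i, i = f. Because f = a, i = a. v = p and s divides v, so s divides p. p > 0, so s ≤ p. s = i, so i ≤ p. i = a, so a ≤ p. Since n < a, n < p. Since h < n, h < p.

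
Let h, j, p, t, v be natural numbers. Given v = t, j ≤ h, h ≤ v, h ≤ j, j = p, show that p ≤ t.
h ≤ j and j ≤ h, so h = j. Since h ≤ v, j ≤ v. v = t, so j ≤ t. j = p, so p ≤ t.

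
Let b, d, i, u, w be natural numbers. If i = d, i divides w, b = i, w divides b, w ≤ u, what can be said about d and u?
d ≤ u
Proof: Because b = i and w divides b, w divides i. Since i divides w, w = i. i = d, so w = d. Since w ≤ u, d ≤ u.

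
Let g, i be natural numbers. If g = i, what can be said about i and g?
i = g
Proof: From g = i, by symmetry, i = g.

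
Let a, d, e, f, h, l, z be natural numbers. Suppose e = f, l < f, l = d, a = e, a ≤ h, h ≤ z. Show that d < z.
l = d and l < f, so d < f. a = e and e = f, thus a = f. Since a ≤ h and h ≤ z, a ≤ z. a = f, so f ≤ z. Since d < f, d < z.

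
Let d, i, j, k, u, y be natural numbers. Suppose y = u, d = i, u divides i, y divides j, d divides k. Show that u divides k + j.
d = i and d divides k, therefore i divides k. From u divides i, u divides k. Since y = u and y divides j, u divides j. Since u divides k, u divides k + j.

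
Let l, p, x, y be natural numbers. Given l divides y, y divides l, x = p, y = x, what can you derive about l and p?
l = p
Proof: l divides y and y divides l, thus l = y. From y = x, l = x. x = p, so l = p.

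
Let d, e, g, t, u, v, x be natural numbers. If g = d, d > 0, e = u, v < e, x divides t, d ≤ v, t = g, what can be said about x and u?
x < u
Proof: t = g and g = d, thus t = d. x divides t, so x divides d. d > 0, so x ≤ d. Since d ≤ v, x ≤ v. e = u and v < e, therefore v < u. From x ≤ v, x < u.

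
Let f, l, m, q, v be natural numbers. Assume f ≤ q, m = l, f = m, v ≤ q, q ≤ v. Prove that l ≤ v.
f = m and m = l, so f = l. Since q ≤ v and v ≤ q, q = v. f ≤ q, so f ≤ v. From f = l, l ≤ v.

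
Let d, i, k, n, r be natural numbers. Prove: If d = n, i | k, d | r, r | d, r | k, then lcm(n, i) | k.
r | d and d | r, so r = d. Since d = n, r = n. Since r | k, n | k. Since i | k, lcm(n, i) | k.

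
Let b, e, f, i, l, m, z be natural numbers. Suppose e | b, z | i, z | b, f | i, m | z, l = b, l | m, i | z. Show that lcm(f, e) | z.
i | z and z | i, so i = z. f | i, so f | z. From l | m and m | z, l | z. l = b, so b | z. z | b, so b = z. Since e | b, e | z. f | z, so lcm(f, e) | z.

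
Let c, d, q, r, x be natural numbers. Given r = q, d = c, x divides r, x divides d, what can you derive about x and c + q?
x divides c + q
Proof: d = c and x divides d, hence x divides c. r = q and x divides r, so x divides q. Because x divides c, x divides c + q.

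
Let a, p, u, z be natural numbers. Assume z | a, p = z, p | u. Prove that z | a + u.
Because p = z and p | u, z | u. z | a, so z | a + u.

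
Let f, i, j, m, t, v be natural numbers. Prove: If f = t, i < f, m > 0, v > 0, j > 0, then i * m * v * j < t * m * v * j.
f = t and i < f, therefore i < t. Combined with m > 0, by multiplying by a positive, i * m < t * m. From v > 0, by multiplying by a positive, i * m * v < t * m * v. Since j > 0, by multiplying by a positive, i * m * v * j < t * m * v * j.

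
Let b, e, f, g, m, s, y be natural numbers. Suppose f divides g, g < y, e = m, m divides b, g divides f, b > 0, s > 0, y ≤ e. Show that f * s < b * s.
g divides f and f divides g, thus g = f. g < y and y ≤ e, therefore g < e. e = m, so g < m. g = f, so f < m. m divides b and b > 0, so m ≤ b. From f < m, f < b. Using s > 0, by multiplying by a positive, f * s < b * s.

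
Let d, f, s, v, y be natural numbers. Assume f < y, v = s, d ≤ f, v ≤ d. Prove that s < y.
Because v = s and v ≤ d, s ≤ d. d ≤ f, so s ≤ f. Since f < y, s < y.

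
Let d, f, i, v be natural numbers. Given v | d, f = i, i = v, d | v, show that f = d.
f = i and i = v, therefore f = v. v | d and d | v, therefore v = d. Since f = v, f = d.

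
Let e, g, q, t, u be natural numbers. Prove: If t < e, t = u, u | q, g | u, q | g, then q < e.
Since q | g and g | u, q | u. Since u | q, u = q. Since t = u, t = q. t < e, so q < e.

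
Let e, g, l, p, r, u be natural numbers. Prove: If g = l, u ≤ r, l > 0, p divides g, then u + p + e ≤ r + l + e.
Since g = l and p divides g, p divides l. l > 0, so p ≤ l. Since u ≤ r, u + p ≤ r + l. Then u + p + e ≤ r + l + e.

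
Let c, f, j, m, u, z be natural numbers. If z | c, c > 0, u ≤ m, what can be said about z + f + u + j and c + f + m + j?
z + f + u + j ≤ c + f + m + j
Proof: z | c and c > 0, thus z ≤ c. Then z + f ≤ c + f. u ≤ m, so z + f + u ≤ c + f + m. Then z + f + u + j ≤ c + f + m + j.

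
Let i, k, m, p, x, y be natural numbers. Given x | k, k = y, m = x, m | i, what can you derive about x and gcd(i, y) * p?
x | gcd(i, y) * p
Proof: m = x and m | i, therefore x | i. k = y and x | k, thus x | y. From x | i, x | gcd(i, y). Then x | gcd(i, y) * p.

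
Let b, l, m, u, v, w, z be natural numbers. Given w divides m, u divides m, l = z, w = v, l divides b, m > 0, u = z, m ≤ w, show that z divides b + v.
Because l = z and l divides b, z divides b. Because w divides m and m > 0, w ≤ m. Since m ≤ w, m = w. w = v, so m = v. Since u = z and u divides m, z divides m. m = v, so z divides v. Since z divides b, z divides b + v.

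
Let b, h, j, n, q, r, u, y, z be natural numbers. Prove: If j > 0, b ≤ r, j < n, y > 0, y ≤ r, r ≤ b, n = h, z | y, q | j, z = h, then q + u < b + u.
q | j and j > 0, therefore q ≤ j. n = h and j < n, thus j < h. q ≤ j, so q < h. z = h and z | y, thus h | y. y > 0, so h ≤ y. r ≤ b and b ≤ r, hence r = b. Since y ≤ r, y ≤ b. Since h ≤ y, h ≤ b. q < h, so q < b. Then q + u < b + u.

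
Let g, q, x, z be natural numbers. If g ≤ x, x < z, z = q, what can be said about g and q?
g < q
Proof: g ≤ x and x < z, thus g < z. Since z = q, g < q.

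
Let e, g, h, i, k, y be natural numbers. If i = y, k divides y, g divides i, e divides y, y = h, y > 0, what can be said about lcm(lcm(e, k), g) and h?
lcm(lcm(e, k), g) ≤ h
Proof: e divides y and k divides y, so lcm(e, k) divides y. Because i = y and g divides i, g divides y. Since lcm(e, k) divides y, lcm(lcm(e, k), g) divides y. y > 0, so lcm(lcm(e, k), g) ≤ y. y = h, so lcm(lcm(e, k), g) ≤ h.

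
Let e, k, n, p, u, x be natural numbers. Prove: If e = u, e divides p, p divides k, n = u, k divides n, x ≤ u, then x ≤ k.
e = u and e divides p, therefore u divides p. Since p divides k, u divides k. n = u and k divides n, so k divides u. Since u divides k, u = k. Because x ≤ u, x ≤ k.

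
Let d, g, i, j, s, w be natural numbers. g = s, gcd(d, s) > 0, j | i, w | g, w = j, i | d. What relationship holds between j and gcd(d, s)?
j ≤ gcd(d, s)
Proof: j | i and i | d, hence j | d. w = j and w | g, thus j | g. g = s, so j | s. j | d, so j | gcd(d, s). Since gcd(d, s) > 0, j ≤ gcd(d, s).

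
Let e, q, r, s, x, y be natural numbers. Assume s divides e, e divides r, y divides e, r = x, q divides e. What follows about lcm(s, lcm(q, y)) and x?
lcm(s, lcm(q, y)) divides x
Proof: q divides e and y divides e, so lcm(q, y) divides e. Since s divides e, lcm(s, lcm(q, y)) divides e. r = x and e divides r, hence e divides x. Since lcm(s, lcm(q, y)) divides e, lcm(s, lcm(q, y)) divides x.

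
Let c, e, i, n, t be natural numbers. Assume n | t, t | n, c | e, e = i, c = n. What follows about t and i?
t | i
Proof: Since n | t and t | n, n = t. e = i and c | e, so c | i. Since c = n, n | i. n = t, so t | i.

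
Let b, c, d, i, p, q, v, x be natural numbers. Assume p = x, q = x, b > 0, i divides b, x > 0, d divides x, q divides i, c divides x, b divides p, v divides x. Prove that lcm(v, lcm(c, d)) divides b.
q = x and q divides i, so x divides i. i divides b, so x divides b. Since b > 0, x ≤ b. p = x and b divides p, hence b divides x. Since x > 0, b ≤ x. Since x ≤ b, x = b. c divides x and d divides x, thus lcm(c, d) divides x. v divides x, so lcm(v, lcm(c, d)) divides x. x = b, so lcm(v, lcm(c, d)) divides b.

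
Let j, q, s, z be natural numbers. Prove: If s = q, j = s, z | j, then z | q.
Because j = s and s = q, j = q. z | j, so z | q.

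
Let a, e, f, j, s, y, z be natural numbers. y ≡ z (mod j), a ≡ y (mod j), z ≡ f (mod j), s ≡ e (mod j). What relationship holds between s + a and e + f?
s + a ≡ e + f (mod j)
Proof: Since a ≡ y (mod j) and y ≡ z (mod j), a ≡ z (mod j). z ≡ f (mod j), so a ≡ f (mod j). Because s ≡ e (mod j), by adding congruences, s + a ≡ e + f (mod j).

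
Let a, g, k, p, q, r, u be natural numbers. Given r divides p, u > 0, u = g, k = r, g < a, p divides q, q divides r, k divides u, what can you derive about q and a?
q < a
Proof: r divides p and p divides q, hence r divides q. q divides r, so r = q. k = r and k divides u, hence r divides u. Since r = q, q divides u. Since u > 0, q ≤ u. Since u = g, q ≤ g. Because g < a, q < a.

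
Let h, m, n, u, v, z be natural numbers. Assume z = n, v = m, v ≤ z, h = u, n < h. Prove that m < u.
From z = n and v ≤ z, v ≤ n. Since n < h, v < h. Since v = m, m < h. h = u, so m < u.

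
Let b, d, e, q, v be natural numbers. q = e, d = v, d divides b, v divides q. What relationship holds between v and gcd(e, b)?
v divides gcd(e, b)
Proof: Since q = e and v divides q, v divides e. Because d = v and d divides b, v divides b. Since v divides e, v divides gcd(e, b).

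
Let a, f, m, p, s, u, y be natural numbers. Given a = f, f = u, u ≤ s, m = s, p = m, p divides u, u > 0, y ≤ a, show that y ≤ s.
a = f and f = u, hence a = u. p = m and p divides u, therefore m divides u. From u > 0, m ≤ u. m = s, so s ≤ u. Since u ≤ s, u = s. a = u, so a = s. Since y ≤ a, y ≤ s.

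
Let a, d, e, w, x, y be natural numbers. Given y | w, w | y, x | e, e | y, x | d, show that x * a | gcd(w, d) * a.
y | w and w | y, therefore y = w. Because x | e and e | y, x | y. Since y = w, x | w. x | d, so x | gcd(w, d). Then x * a | gcd(w, d) * a.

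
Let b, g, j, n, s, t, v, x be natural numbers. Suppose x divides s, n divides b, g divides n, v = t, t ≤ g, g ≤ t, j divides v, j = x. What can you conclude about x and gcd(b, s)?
x divides gcd(b, s)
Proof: t ≤ g and g ≤ t, therefore t = g. Since v = t, v = g. Since j divides v, j divides g. j = x, so x divides g. g divides n, so x divides n. n divides b, so x divides b. Since x divides s, x divides gcd(b, s).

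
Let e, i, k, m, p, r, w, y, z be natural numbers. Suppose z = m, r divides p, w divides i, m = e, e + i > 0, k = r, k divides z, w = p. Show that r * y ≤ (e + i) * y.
Because z = m and k divides z, k divides m. Since m = e, k divides e. Since k = r, r divides e. From w = p and w divides i, p divides i. From r divides p, r divides i. Since r divides e, r divides e + i. Since e + i > 0, r ≤ e + i. By multiplying by a non-negative, r * y ≤ (e + i) * y.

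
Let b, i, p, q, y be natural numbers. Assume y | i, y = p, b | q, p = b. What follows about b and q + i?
b | q + i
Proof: y = p and y | i, hence p | i. From p = b, b | i. Since b | q, b | q + i.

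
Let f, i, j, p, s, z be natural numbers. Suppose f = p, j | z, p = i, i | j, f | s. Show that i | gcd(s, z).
Because f = p and p = i, f = i. f | s, so i | s. i | j and j | z, thus i | z. i | s, so i | gcd(s, z).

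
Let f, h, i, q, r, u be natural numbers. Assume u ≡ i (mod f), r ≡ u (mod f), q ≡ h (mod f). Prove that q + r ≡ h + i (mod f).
r ≡ u (mod f) and u ≡ i (mod f), therefore r ≡ i (mod f). Since q ≡ h (mod f), by adding congruences, q + r ≡ h + i (mod f).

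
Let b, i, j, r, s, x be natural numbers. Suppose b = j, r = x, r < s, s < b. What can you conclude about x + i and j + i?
x + i < j + i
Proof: r = x and r < s, so x < s. Because s < b, x < b. Because b = j, x < j. Then x + i < j + i.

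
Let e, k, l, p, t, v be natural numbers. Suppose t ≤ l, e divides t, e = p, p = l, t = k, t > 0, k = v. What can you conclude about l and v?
l = v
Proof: e = p and e divides t, so p divides t. t > 0, so p ≤ t. p = l, so l ≤ t. t ≤ l, so l = t. t = k, so l = k. Since k = v, l = v.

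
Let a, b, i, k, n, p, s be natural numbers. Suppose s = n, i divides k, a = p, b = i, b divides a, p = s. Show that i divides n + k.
From p = s and s = n, p = n. a = p and b divides a, thus b divides p. Since b = i, i divides p. p = n, so i divides n. Since i divides k, i divides n + k.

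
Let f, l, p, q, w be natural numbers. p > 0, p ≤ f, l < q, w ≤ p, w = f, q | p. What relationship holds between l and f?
l < f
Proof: Because w = f and w ≤ p, f ≤ p. p ≤ f, so p = f. q | p and p > 0, therefore q ≤ p. l < q, so l < p. Since p = f, l < f.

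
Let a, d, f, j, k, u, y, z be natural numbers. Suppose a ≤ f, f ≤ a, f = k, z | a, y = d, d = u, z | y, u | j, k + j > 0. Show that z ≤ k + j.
From a ≤ f and f ≤ a, a = f. Since f = k, a = k. Because z | a, z | k. Since y = d and d = u, y = u. Since z | y, z | u. u | j, so z | j. z | k, so z | k + j. k + j > 0, so z ≤ k + j.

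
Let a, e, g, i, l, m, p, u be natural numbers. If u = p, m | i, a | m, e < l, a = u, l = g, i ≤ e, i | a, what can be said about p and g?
p < g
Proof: Because a = u and u = p, a = p. From a | m and m | i, a | i. i | a, so i = a. From l = g and e < l, e < g. i ≤ e, so i < g. Since i = a, a < g. a = p, so p < g.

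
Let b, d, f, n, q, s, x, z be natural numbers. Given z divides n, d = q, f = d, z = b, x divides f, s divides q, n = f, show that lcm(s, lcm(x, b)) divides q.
f = d and d = q, hence f = q. z = b and z divides n, hence b divides n. Since n = f, b divides f. Since x divides f, lcm(x, b) divides f. f = q, so lcm(x, b) divides q. s divides q, so lcm(s, lcm(x, b)) divides q.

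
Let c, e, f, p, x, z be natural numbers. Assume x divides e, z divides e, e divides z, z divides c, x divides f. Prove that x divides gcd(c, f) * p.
Because z divides e and e divides z, z = e. Because z divides c, e divides c. x divides e, so x divides c. x divides f, so x divides gcd(c, f). Then x divides gcd(c, f) * p.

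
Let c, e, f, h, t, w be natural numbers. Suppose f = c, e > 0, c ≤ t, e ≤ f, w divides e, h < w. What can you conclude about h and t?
h < t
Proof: w divides e and e > 0, hence w ≤ e. Since h < w, h < e. Since e ≤ f, h < f. f = c, so h < c. Since c ≤ t, h < t.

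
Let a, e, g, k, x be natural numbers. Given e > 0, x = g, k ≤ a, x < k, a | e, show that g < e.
From x = g and x < k, g < k. Because a | e and e > 0, a ≤ e. k ≤ a, so k ≤ e. g < k, so g < e.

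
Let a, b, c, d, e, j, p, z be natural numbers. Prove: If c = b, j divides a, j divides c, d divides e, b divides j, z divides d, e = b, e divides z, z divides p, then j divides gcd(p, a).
From z divides d and d divides e, z divides e. e divides z, so z = e. e = b, so z = b. c = b and j divides c, thus j divides b. From b divides j, b = j. Since z = b, z = j. z divides p, so j divides p. j divides a, so j divides gcd(p, a).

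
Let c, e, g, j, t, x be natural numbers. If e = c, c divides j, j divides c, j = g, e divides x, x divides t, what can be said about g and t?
g divides t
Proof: c divides j and j divides c, therefore c = j. e = c, so e = j. Since j = g, e = g. e divides x and x divides t, thus e divides t. Since e = g, g divides t.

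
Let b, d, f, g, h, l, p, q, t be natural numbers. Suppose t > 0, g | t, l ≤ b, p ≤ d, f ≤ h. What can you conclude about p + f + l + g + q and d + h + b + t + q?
p + f + l + g + q ≤ d + h + b + t + q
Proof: Since f ≤ h and l ≤ b, f + l ≤ h + b. g | t and t > 0, therefore g ≤ t. f + l ≤ h + b, so f + l + g ≤ h + b + t. p ≤ d, so p + f + l + g ≤ d + h + b + t. Then p + f + l + g + q ≤ d + h + b + t + q.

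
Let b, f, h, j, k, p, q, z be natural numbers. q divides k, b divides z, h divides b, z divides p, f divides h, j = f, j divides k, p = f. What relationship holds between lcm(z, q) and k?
lcm(z, q) divides k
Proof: Because f divides h and h divides b, f divides b. b divides z, so f divides z. Since p = f and z divides p, z divides f. Since f divides z, f = z. j = f, so j = z. Since j divides k, z divides k. Since q divides k, lcm(z, q) divides k.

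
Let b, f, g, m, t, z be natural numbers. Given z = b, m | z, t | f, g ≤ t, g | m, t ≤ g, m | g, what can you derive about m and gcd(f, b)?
m | gcd(f, b)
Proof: Since t ≤ g and g ≤ t, t = g. g | m and m | g, so g = m. t = g, so t = m. t | f, so m | f. Since z = b and m | z, m | b. m | f, so m | gcd(f, b).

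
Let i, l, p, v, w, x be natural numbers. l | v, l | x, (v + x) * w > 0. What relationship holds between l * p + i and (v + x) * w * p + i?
l * p + i ≤ (v + x) * w * p + i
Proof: Because l | v and l | x, l | v + x. Then l | (v + x) * w. From (v + x) * w > 0, l ≤ (v + x) * w. Then l * p ≤ (v + x) * w * p. Then l * p + i ≤ (v + x) * w * p + i.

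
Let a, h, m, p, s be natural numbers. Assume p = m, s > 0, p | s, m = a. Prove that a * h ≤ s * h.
From p = m and m = a, p = a. p | s and s > 0, so p ≤ s. p = a, so a ≤ s. Then a * h ≤ s * h.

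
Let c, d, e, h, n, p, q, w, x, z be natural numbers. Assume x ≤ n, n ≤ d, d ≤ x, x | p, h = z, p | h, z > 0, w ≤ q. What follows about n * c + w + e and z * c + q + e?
n * c + w + e ≤ z * c + q + e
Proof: n ≤ d and d ≤ x, hence n ≤ x. x ≤ n, so x = n. h = z and p | h, therefore p | z. x | p, so x | z. Since z > 0, x ≤ z. Since x = n, n ≤ z. Then n * c ≤ z * c. w ≤ q, so w + e ≤ q + e. Because n * c ≤ z * c, n * c + w + e ≤ z * c + q + e.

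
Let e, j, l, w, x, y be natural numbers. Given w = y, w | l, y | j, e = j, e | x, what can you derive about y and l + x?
y | l + x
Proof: w = y and w | l, hence y | l. e = j and e | x, hence j | x. Since y | j, y | x. Because y | l, y | l + x.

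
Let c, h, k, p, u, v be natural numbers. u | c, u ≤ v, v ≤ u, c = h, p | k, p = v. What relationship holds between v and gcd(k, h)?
v | gcd(k, h)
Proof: From p = v and p | k, v | k. u ≤ v and v ≤ u, hence u = v. u | c, so v | c. c = h, so v | h. Since v | k, v | gcd(k, h).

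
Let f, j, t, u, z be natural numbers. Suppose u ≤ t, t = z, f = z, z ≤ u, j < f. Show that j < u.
t = z and u ≤ t, hence u ≤ z. z ≤ u, so z = u. Since f = z, f = u. j < f, so j < u.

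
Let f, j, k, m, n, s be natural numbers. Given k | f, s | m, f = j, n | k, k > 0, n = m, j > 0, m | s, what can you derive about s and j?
s ≤ j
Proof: Because m | s and s | m, m = s. n = m, so n = s. n | k and k > 0, hence n ≤ k. From f = j and k | f, k | j. j > 0, so k ≤ j. n ≤ k, so n ≤ j. n = s, so s ≤ j.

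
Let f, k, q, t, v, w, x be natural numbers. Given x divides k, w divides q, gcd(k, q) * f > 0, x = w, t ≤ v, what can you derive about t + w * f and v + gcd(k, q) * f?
t + w * f ≤ v + gcd(k, q) * f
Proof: From x = w and x divides k, w divides k. w divides q, so w divides gcd(k, q). Then w * f divides gcd(k, q) * f. Because gcd(k, q) * f > 0, w * f ≤ gcd(k, q) * f. Since t ≤ v, t + w * f ≤ v + gcd(k, q) * f.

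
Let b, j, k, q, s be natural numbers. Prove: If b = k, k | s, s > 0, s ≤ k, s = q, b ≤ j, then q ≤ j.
Since k | s and s > 0, k ≤ s. s ≤ k, so k = s. b = k, so b = s. s = q, so b = q. Since b ≤ j, q ≤ j.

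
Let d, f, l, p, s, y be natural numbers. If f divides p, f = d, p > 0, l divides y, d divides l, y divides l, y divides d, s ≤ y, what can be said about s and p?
s ≤ p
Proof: From l divides y and y divides l, l = y. d divides l, so d divides y. y divides d, so d = y. f divides p and p > 0, so f ≤ p. f = d, so d ≤ p. d = y, so y ≤ p. Since s ≤ y, s ≤ p.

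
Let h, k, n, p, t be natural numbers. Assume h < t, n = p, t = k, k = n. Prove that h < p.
k = n and n = p, hence k = p. Because t = k and h < t, h < k. Since k = p, h < p.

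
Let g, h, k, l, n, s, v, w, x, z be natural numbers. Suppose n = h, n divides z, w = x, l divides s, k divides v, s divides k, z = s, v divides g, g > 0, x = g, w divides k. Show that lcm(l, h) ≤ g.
n = h and n divides z, so h divides z. Since z = s, h divides s. Since l divides s, lcm(l, h) divides s. From k divides v and v divides g, k divides g. From w = x and x = g, w = g. Since w divides k, g divides k. Since k divides g, k = g. Since s divides k, s divides g. Since lcm(l, h) divides s, lcm(l, h) divides g. Since g > 0, lcm(l, h) ≤ g.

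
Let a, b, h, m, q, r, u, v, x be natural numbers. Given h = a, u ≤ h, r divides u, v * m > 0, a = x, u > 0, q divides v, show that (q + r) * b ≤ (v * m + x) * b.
From q divides v, q divides v * m. v * m > 0, so q ≤ v * m. Because h = a and a = x, h = x. r divides u and u > 0, hence r ≤ u. Because u ≤ h, r ≤ h. Since h = x, r ≤ x. Since q ≤ v * m, q + r ≤ v * m + x. By multiplying by a non-negative, (q + r) * b ≤ (v * m + x) * b.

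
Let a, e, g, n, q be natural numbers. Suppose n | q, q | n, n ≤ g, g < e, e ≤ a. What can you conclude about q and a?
q < a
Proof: n | q and q | n, therefore n = q. Since n ≤ g and g < e, n < e. n = q, so q < e. e ≤ a, so q < a.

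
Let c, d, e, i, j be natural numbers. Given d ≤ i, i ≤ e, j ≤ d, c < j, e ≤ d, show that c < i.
i ≤ e and e ≤ d, so i ≤ d. Since d ≤ i, d = i. From c < j and j ≤ d, c < d. d = i, so c < i.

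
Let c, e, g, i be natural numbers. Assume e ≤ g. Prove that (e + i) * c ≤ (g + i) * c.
e ≤ g, therefore e + i ≤ g + i. By multiplying by a non-negative, (e + i) * c ≤ (g + i) * c.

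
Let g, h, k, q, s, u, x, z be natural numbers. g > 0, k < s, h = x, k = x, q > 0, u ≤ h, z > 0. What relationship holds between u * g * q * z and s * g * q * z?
u * g * q * z < s * g * q * z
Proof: Since h = x and u ≤ h, u ≤ x. k = x and k < s, hence x < s. Since u ≤ x, u < s. Because g > 0, by multiplying by a positive, u * g < s * g. Since q > 0, by multiplying by a positive, u * g * q < s * g * q. Combining with z > 0, by multiplying by a positive, u * g * q * z < s * g * q * z.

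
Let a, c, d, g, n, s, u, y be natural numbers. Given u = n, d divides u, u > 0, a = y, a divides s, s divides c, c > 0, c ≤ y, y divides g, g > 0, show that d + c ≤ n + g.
From d divides u and u > 0, d ≤ u. u = n, so d ≤ n. a divides s and s divides c, so a divides c. Since c > 0, a ≤ c. a = y, so y ≤ c. c ≤ y, so y = c. Since y divides g, c divides g. g > 0, so c ≤ g. Because d ≤ n, d + c ≤ n + g.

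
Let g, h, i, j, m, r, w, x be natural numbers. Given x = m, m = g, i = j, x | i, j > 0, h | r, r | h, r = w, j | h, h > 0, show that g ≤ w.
x = m and m = g, thus x = g. i = j and x | i, so x | j. Because j > 0, x ≤ j. x = g, so g ≤ j. Since h | r and r | h, h = r. Since r = w, h = w. j | h and h > 0, therefore j ≤ h. Since h = w, j ≤ w. g ≤ j, so g ≤ w.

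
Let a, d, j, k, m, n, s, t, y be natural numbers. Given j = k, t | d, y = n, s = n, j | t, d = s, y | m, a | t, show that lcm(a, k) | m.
j = k and j | t, hence k | t. Since a | t, lcm(a, k) | t. From d = s and s = n, d = n. t | d, so t | n. lcm(a, k) | t, so lcm(a, k) | n. y = n and y | m, hence n | m. From lcm(a, k) | n, lcm(a, k) | m.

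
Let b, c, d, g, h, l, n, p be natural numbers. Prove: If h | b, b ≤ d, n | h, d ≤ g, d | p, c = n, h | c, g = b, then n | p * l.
From c = n and h | c, h | n. Since n | h, h = n. From g = b and d ≤ g, d ≤ b. Since b ≤ d, b = d. Since h | b, h | d. d | p, so h | p. Since h = n, n | p. Then n | p * l.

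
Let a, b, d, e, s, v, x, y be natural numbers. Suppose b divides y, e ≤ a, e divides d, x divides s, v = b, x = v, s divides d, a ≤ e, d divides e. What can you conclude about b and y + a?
b divides y + a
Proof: From x = v and v = b, x = b. d divides e and e divides d, hence d = e. e ≤ a and a ≤ e, hence e = a. Since d = e, d = a. x divides s and s divides d, so x divides d. Since d = a, x divides a. x = b, so b divides a. b divides y, so b divides y + a.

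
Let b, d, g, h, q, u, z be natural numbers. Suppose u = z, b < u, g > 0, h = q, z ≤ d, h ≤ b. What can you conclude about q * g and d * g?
q * g < d * g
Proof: h = q and h ≤ b, therefore q ≤ b. Since b < u, q < u. From u = z, q < z. Since z ≤ d, q < d. Combined with g > 0, by multiplying by a positive, q * g < d * g.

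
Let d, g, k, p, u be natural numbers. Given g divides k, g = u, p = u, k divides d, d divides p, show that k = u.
p = u and d divides p, therefore d divides u. Since k divides d, k divides u. From g = u and g divides k, u divides k. Because k divides u, k = u.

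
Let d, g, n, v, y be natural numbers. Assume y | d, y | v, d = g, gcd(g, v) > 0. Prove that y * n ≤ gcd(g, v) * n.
d = g and y | d, therefore y | g. Since y | v, y | gcd(g, v). Since gcd(g, v) > 0, y ≤ gcd(g, v). Then y * n ≤ gcd(g, v) * n.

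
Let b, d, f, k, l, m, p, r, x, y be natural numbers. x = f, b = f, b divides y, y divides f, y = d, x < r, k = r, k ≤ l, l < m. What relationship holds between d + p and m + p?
d + p < m + p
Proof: From b = f and b divides y, f divides y. y divides f, so f = y. Since x = f, x = y. Since y = d, x = d. Since k = r and k ≤ l, r ≤ l. x < r, so x < l. Since l < m, x < m. Since x = d, d < m. Then d + p < m + p.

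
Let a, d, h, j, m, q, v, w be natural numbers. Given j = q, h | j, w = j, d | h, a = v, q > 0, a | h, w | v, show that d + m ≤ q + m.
w = j and w | v, therefore j | v. a = v and a | h, thus v | h. Since j | v, j | h. Since h | j, h = j. j = q, so h = q. Since d | h, d | q. q > 0, so d ≤ q. Then d + m ≤ q + m.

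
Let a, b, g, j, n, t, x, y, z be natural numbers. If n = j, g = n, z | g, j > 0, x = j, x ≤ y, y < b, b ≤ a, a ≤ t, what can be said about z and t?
z < t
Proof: Since g = n and z | g, z | n. n = j, so z | j. Since j > 0, z ≤ j. y < b and b ≤ a, so y < a. a ≤ t, so y < t. From x ≤ y, x < t. From x = j, j < t. z ≤ j, so z < t.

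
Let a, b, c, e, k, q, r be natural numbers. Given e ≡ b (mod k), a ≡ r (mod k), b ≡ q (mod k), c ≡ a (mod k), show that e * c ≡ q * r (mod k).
e ≡ b (mod k) and b ≡ q (mod k), thus e ≡ q (mod k). c ≡ a (mod k) and a ≡ r (mod k), thus c ≡ r (mod k). e ≡ q (mod k), so e * c ≡ q * r (mod k).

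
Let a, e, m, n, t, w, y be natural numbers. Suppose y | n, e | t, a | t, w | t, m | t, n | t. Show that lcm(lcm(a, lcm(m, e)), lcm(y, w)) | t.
Because m | t and e | t, lcm(m, e) | t. a | t, so lcm(a, lcm(m, e)) | t. y | n and n | t, thus y | t. w | t, so lcm(y, w) | t. lcm(a, lcm(m, e)) | t, so lcm(lcm(a, lcm(m, e)), lcm(y, w)) | t.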